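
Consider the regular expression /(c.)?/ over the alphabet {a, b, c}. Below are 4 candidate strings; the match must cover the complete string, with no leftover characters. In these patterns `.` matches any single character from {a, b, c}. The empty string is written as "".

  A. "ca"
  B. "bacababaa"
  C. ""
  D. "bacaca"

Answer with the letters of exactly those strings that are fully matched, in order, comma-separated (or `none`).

A → match
B → no match
C → match
D → no match

A, C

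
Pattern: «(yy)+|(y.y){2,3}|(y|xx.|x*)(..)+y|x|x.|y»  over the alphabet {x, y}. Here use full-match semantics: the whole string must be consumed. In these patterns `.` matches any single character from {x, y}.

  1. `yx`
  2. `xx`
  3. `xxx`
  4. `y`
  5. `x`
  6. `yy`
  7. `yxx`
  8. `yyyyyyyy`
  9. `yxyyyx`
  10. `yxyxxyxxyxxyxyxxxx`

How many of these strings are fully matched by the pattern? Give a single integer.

5

1 → no match
2 → match
3 → no match
4 → match
5 → match
6 → match
7 → no match
8 → match
9 → no match
10 → no match
Total matched: 5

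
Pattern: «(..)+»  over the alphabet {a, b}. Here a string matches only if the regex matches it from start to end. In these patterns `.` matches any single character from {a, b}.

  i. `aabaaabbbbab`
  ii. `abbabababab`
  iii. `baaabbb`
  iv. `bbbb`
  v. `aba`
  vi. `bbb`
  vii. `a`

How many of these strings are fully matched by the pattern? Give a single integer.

2

i → match
ii → no match
iii → no match
iv → match
v → no match
vi → no match
vii → no match
Total matched: 2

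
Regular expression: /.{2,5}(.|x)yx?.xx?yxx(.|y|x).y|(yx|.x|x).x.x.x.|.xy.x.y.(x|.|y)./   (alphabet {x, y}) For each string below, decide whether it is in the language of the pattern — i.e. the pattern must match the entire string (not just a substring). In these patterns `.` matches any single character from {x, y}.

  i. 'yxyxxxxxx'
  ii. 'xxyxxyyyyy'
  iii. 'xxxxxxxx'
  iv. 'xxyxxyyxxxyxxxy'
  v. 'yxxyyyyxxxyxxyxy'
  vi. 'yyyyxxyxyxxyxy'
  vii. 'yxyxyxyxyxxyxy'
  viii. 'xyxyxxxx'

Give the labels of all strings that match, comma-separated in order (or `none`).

i, ii, iii, v, vii, viii

i → match
ii → match
iii → match
iv → no match
v → match
vi → no match
vii → match
viii → match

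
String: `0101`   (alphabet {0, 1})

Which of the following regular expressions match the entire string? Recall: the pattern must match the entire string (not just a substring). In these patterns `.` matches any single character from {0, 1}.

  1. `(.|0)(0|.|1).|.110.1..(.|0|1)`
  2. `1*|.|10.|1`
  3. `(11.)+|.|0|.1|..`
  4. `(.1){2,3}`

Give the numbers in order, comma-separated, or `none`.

4

1 → no match
2 → no match
3 → no match
4 → match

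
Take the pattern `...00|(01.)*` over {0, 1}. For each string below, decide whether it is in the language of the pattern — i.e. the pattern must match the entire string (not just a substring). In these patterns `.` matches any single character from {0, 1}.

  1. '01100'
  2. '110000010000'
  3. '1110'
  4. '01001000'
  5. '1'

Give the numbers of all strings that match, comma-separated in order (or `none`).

1 → match
2 → no match
3 → no match
4 → no match
5 → no match

1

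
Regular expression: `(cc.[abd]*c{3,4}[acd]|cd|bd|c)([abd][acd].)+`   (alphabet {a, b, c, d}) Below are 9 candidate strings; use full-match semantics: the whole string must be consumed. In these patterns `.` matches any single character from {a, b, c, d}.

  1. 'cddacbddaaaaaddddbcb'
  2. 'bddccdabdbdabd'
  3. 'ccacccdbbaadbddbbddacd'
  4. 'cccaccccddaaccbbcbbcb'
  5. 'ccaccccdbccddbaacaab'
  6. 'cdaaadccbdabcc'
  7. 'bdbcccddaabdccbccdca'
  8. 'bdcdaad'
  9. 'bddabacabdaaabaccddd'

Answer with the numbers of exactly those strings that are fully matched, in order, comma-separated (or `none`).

1, 5, 6, 9

1 → match
2 → no match
3 → no match
4 → no match
5 → match
6 → match
7 → no match
8. 'bdcdaad' → no match
9 → match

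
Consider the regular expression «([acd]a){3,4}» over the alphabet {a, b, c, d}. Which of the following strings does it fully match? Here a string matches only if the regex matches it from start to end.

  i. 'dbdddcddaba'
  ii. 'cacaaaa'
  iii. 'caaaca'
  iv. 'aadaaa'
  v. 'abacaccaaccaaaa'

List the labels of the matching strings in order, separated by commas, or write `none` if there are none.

i. 'dbdddcddaba' → no match
ii. 'cacaaaa' → no match
iii. 'caaaca' → match
iv. 'aadaaa' → match
v → no match

iii, iv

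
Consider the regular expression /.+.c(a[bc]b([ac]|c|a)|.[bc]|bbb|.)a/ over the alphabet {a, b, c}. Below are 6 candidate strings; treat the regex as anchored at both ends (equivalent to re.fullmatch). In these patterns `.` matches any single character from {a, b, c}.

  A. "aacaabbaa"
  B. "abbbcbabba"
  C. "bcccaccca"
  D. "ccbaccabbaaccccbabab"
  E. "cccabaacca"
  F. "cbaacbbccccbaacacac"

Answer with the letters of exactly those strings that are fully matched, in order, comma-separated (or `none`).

C, E

A → no match
B → no match
C → match
D → no match — must end with "a"
E → match
F → no match — must end with "a"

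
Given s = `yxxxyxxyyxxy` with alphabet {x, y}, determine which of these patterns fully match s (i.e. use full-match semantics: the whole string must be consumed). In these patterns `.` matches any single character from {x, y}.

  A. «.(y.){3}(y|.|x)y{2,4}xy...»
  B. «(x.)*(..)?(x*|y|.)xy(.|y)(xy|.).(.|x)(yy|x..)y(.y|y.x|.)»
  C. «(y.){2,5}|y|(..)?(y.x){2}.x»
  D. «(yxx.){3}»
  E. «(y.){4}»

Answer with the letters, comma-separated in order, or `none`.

D

A → no match
B → no match
C → no match
D → match
E → no match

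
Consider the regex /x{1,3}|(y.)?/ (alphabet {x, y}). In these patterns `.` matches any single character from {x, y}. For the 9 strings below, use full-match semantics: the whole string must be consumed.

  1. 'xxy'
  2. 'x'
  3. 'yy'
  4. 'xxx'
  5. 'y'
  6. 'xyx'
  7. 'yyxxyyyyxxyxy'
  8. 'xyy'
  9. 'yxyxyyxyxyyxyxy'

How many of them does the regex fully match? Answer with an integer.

3

1 → no match
2 → match
3 → match
4 → match
5 → no match
6 → no match
7 → no match
8 → no match
9 → no match
Total matched: 3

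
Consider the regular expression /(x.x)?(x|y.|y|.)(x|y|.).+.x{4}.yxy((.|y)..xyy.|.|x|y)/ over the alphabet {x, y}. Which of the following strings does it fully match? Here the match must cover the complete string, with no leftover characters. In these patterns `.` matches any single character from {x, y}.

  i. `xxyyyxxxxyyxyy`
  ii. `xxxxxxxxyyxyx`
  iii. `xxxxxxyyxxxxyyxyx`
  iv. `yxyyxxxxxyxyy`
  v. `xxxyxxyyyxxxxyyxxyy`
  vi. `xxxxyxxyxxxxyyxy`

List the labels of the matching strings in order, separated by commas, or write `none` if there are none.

i, ii, iii, iv

i → match
ii → match
iii → match
iv → match
v → no match
vi → no match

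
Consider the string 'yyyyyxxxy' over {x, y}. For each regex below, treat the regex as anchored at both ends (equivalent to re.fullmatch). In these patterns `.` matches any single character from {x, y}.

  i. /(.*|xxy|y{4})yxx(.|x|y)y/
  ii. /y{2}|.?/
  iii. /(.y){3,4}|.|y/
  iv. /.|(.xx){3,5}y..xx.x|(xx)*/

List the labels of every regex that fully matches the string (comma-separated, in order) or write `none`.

i → match
ii → no match
iii → no match
iv → no match

i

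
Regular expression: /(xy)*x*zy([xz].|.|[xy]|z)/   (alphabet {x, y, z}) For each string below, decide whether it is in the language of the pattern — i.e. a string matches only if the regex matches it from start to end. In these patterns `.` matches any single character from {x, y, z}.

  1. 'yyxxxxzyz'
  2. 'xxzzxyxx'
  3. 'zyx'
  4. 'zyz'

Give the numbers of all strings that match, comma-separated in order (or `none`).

1 → no match
2 → no match
3 → match
4 → match

3, 4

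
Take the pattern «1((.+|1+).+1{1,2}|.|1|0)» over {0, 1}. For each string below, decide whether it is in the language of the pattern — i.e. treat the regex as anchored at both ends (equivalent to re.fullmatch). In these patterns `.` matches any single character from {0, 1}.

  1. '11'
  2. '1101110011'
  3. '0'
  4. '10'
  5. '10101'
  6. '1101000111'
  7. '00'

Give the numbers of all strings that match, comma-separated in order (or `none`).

1, 2, 4, 5, 6

1 → match
2 → match
3 → no match — must start with '1'
4 → match
5 → match
6 → match
7 → no match — must start with '1'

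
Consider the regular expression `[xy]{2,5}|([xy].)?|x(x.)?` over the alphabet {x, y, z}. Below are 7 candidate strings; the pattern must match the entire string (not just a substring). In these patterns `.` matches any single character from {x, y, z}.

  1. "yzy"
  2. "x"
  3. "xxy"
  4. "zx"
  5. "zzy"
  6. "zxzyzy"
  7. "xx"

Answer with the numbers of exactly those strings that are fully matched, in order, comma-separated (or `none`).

2, 3, 7

1. "yzy" → no match
2. "x" → match
3. "xxy" → match
4. "zx" → no match
5. "zzy" → no match
6. "zxzyzy" → no match
7. "xx" → match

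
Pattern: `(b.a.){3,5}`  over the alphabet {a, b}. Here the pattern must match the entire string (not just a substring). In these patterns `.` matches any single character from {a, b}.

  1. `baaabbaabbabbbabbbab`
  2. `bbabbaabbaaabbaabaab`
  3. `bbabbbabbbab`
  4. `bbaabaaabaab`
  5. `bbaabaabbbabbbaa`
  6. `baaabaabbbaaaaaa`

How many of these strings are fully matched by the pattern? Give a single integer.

1 → match
2 → match
3 → match
4 → match
5 → match
6 → no match
Total matched: 5

5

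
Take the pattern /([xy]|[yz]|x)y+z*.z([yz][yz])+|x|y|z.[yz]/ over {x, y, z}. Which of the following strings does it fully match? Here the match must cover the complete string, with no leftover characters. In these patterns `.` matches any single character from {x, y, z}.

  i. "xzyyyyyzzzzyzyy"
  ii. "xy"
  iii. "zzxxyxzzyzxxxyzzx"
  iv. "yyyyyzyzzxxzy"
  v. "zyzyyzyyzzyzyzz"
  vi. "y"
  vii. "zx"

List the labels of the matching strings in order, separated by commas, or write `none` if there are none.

vi

i → no match
ii. "xy" → no match
iii → no match
iv → no match
v → no match
vi. "y" → match
vii. "zx" → no match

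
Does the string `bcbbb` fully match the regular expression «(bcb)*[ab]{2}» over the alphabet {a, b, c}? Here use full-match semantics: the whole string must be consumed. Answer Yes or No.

Yes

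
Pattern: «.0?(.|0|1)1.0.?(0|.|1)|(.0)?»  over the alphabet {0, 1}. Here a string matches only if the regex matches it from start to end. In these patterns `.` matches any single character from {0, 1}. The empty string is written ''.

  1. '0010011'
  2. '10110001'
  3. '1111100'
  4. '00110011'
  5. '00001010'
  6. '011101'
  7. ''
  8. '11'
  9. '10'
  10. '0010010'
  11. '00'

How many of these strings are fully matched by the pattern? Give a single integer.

1 → match
2 → match
3 → no match
4 → match
5 → no match
6 → match
7 → match
8 → no match
9 → match
10 → match
11 → match
Total matched: 8

8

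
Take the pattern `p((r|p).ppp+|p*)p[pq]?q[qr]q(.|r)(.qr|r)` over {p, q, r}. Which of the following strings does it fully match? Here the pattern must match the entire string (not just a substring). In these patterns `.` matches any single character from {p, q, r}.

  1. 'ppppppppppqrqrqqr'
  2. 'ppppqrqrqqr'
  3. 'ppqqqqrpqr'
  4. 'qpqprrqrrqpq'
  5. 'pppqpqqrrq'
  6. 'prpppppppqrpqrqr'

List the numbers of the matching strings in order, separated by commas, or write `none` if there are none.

1 → match
2 → match
3 → match
4 → no match — must start with 'p'
5 → no match
6 → no match

1, 2, 3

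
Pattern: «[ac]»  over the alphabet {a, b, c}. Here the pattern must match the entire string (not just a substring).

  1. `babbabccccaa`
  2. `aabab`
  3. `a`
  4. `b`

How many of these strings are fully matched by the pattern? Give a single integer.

1

1 → no match
2 → no match
3 → match
4 → no match
Total matched: 1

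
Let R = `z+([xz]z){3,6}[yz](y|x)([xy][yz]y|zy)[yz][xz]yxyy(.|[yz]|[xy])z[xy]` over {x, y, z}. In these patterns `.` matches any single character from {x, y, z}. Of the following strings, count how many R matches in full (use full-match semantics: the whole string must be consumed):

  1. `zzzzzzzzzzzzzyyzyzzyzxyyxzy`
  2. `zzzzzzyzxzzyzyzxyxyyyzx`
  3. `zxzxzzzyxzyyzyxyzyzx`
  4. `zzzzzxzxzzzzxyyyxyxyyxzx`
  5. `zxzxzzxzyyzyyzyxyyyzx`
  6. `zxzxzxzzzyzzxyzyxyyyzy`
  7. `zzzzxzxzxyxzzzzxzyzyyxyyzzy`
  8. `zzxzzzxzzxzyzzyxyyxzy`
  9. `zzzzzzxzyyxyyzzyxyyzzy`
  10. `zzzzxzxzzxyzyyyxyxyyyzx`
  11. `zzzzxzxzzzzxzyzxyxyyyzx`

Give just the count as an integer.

1 → no match
2 → no match
3 → no match
4 → no match
5 → no match
6 → no match
7 → no match
8 → match
9 → match
10 → no match
11 → match
Total matched: 3

3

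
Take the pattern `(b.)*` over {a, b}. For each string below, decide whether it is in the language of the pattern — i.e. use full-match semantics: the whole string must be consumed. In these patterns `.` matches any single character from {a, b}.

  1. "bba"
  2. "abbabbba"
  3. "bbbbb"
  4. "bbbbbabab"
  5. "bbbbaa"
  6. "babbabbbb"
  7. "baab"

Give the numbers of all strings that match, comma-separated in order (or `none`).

1 → no match
2 → no match
3 → no match
4 → no match
5 → no match
6 → no match
7 → no match

none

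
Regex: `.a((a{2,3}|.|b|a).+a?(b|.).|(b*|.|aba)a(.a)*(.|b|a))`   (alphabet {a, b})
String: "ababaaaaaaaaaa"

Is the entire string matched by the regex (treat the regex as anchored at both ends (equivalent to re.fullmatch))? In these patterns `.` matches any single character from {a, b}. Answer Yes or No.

No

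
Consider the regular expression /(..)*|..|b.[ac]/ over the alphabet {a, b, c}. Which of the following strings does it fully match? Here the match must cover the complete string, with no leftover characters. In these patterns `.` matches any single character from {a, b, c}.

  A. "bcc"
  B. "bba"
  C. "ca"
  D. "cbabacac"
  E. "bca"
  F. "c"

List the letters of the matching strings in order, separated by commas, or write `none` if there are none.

A, B, C, D, E

A → match
B → match
C → match
D → match
E → match
F → no match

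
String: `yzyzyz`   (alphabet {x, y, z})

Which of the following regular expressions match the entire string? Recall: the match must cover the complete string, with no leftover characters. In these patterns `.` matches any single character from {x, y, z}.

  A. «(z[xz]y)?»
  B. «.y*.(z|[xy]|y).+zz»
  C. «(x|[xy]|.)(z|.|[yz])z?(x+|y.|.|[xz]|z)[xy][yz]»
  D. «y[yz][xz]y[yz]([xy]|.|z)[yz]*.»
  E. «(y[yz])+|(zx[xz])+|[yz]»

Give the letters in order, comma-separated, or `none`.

A → no match
B → no match — must end with `zz`
C → match
D → no match
E → match

C, E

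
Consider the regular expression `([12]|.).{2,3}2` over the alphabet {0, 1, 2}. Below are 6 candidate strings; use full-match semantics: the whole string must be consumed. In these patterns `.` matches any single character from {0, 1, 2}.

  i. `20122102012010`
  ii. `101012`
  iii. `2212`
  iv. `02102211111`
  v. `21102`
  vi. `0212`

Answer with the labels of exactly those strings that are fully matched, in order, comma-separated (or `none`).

iii, v, vi

i → no match — must end with `2`
ii → no match
iii → match
iv → no match — must end with `2`
v → match
vi → match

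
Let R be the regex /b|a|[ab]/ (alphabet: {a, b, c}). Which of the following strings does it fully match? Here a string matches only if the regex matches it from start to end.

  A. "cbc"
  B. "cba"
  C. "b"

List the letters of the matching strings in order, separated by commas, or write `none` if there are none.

C

A → no match
B → no match
C → match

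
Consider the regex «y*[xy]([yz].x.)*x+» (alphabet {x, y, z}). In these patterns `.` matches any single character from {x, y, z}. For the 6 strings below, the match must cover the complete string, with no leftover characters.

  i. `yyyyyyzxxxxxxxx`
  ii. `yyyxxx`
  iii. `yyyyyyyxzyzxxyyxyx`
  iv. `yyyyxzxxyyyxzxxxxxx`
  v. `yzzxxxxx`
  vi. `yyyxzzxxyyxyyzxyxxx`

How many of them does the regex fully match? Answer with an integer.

6

i → match
ii → match
iii → match
iv → match
v → match
vi → match
Total matched: 6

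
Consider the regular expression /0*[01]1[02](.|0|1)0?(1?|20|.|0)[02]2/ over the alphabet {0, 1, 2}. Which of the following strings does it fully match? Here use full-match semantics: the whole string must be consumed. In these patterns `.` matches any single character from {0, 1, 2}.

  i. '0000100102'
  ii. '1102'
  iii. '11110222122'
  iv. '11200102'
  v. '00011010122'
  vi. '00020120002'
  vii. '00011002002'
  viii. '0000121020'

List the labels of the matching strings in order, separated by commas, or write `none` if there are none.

i → match
ii → no match
iii → no match
iv → match
v → match
vi → no match
vii → match
viii → no match — must end with '2'

i, iv, v, vii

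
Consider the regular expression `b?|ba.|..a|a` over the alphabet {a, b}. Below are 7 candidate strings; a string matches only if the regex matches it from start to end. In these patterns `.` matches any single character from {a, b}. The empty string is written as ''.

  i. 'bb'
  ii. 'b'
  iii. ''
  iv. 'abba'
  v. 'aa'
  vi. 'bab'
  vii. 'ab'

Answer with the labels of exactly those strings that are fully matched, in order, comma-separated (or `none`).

i → no match
ii → match
iii → match
iv → no match
v → no match
vi → match
vii → no match

ii, iii, vi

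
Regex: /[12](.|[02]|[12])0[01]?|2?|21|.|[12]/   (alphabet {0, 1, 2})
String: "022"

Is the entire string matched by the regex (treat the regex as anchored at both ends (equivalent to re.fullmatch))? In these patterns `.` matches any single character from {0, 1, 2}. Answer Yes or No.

No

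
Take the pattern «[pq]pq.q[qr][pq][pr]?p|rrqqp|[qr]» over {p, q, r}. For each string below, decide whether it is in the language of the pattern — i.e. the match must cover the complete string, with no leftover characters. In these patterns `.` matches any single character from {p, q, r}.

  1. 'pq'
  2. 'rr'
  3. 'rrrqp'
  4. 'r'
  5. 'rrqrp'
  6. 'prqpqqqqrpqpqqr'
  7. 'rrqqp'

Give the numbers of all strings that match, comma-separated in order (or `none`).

4, 7

1 → no match
2 → no match
3 → no match
4 → match
5 → no match
6 → no match
7 → match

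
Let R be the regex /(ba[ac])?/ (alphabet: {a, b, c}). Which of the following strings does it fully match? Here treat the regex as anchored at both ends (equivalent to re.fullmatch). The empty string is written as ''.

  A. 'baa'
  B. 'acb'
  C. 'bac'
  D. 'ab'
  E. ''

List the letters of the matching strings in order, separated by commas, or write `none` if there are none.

A, C, E

A → match
B → no match
C → match
D → no match
E → match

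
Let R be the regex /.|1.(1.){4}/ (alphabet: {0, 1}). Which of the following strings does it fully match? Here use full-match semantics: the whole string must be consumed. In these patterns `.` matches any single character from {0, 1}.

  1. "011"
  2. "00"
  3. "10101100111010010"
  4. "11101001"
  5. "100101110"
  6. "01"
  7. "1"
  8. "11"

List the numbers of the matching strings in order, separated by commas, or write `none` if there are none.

1 → no match
2 → no match
3 → no match
4 → no match
5 → no match
6 → no match
7 → match
8 → no match

7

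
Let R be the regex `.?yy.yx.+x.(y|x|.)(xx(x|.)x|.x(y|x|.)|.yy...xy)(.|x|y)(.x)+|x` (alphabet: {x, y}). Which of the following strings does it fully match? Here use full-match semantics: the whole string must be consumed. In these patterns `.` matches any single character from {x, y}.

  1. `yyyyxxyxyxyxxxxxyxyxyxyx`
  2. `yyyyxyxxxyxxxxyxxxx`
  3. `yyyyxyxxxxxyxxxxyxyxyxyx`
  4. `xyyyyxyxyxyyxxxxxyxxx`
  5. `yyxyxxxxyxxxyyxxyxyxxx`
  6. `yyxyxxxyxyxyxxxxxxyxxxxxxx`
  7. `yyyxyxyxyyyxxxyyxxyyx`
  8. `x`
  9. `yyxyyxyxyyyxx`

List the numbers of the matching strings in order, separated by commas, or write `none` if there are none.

1 → match
2 → match
3 → match
4 → match
5 → match
6 → match
7 → match
8 → match
9 → no match

1, 2, 3, 4, 5, 6, 7, 8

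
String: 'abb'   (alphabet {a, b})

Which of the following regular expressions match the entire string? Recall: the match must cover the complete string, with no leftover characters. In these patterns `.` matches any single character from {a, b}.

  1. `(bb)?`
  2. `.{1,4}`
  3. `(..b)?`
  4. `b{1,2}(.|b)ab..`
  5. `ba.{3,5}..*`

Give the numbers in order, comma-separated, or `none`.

2, 3

1 → no match
2 → match
3 → match
4 → no match — must start with 'b'
5 → no match — must start with 'ba'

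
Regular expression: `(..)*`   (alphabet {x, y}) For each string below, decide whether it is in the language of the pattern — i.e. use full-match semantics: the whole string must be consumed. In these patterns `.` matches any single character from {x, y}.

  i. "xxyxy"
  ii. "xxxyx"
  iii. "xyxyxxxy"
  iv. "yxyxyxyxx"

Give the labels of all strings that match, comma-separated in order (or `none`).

iii

i → no match
ii → no match
iii → match
iv → no match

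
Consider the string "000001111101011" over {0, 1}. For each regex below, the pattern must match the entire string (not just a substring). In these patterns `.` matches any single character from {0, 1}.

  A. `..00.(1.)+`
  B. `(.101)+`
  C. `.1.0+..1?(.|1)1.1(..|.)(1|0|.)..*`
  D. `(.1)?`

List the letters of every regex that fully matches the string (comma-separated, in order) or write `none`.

A → match
B → no match — must end with "101"
C → no match
D → no match

A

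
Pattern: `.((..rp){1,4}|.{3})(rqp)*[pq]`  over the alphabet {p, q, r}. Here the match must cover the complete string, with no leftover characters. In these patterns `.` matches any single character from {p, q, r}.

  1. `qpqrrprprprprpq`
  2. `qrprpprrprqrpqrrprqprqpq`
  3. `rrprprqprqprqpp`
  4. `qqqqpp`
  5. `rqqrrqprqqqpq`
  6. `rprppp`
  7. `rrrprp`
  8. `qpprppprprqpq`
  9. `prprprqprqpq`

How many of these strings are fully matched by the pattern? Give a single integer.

1 → no match
2 → match
3 → match
4 → no match
5 → no match
6 → no match
7 → no match
8 → match
9 → match
Total matched: 4

4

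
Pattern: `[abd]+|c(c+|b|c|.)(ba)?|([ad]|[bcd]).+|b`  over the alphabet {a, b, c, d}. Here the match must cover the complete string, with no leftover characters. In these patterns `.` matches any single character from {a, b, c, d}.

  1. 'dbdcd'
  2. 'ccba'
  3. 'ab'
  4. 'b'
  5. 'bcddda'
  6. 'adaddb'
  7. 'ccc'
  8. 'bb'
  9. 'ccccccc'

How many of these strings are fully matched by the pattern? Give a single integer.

1 → match
2 → match
3 → match
4 → match
5 → match
6 → match
7 → match
8 → match
9 → match
Total matched: 9

9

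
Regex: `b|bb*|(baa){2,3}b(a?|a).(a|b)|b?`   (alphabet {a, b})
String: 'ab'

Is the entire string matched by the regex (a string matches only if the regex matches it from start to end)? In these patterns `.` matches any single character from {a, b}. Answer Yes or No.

No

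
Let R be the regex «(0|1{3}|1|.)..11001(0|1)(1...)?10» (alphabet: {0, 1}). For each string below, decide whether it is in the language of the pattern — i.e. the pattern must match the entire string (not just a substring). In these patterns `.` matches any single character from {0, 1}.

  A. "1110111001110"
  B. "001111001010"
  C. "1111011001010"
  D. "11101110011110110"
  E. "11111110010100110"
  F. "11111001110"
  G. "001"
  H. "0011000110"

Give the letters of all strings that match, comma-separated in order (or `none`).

A, C, D, E, F

A → match
B → no match
C → match
D → match
E → match
F → match
G → no match — must end with "10"
H → no match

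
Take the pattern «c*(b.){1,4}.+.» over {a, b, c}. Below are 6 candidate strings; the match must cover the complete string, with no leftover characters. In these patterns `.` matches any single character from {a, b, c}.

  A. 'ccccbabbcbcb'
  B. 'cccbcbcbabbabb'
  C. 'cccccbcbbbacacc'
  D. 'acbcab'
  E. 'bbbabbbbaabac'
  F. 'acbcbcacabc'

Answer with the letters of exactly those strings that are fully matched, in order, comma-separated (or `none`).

A → match
B → match
C → match
D → no match
E → match
F → no match

A, B, C, E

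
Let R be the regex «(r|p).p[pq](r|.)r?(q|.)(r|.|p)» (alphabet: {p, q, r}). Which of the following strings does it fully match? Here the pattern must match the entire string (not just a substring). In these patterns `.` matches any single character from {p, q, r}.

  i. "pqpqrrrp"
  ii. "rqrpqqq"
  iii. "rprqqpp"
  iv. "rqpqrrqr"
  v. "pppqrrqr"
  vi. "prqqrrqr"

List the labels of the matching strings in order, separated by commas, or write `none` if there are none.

i, iv, v

i → match
ii → no match
iii → no match
iv → match
v → match
vi → no match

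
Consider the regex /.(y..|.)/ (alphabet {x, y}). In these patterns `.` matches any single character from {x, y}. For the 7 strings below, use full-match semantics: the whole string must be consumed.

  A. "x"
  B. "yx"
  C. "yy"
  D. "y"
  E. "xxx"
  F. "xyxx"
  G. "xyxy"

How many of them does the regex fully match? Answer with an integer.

A. "x" → no match
B. "yx" → match
C. "yy" → match
D. "y" → no match
E. "xxx" → no match
F. "xyxx" → match
G. "xyxy" → match
Total matched: 4

4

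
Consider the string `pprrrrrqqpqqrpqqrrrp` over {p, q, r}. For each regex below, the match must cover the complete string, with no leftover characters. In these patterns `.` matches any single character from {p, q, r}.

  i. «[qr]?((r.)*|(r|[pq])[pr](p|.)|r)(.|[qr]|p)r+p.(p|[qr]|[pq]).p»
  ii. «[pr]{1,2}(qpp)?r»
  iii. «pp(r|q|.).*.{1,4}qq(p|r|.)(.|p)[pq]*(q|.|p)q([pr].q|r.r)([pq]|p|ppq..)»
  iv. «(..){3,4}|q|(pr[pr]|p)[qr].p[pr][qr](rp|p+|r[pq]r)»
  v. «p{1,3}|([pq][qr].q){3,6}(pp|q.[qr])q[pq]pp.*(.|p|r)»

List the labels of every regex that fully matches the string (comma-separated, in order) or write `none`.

i → no match
ii → no match — must end with `r`
iii → match
iv → no match
v → no match

iii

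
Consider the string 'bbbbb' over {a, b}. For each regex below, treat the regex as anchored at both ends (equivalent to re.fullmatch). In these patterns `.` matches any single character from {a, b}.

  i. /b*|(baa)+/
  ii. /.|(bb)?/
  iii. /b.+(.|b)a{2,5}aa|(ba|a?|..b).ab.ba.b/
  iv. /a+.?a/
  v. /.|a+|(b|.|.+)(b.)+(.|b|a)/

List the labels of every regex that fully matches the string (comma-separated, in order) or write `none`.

i → match
ii → no match
iii → no match
iv → no match — must start with 'a'
v → match

i, v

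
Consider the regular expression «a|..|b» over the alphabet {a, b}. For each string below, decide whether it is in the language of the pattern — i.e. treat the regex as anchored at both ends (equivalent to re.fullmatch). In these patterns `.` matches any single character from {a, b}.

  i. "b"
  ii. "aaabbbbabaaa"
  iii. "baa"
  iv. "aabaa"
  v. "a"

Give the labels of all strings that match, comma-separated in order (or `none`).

i. "b" → match
ii. "aaabbbbabaaa" → no match
iii. "baa" → no match
iv. "aabaa" → no match
v. "a" → match

i, v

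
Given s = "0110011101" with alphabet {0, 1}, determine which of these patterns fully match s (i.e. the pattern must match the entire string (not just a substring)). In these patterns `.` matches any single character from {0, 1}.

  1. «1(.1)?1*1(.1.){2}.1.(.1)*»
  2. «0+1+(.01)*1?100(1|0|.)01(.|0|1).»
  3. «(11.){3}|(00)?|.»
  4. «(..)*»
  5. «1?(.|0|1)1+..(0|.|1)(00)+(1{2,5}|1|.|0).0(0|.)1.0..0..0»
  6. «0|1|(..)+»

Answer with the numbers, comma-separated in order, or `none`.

1 → no match — must start with "1"
2 → no match
3 → no match
4 → match
5 → no match — must end with "0"
6 → match

4, 6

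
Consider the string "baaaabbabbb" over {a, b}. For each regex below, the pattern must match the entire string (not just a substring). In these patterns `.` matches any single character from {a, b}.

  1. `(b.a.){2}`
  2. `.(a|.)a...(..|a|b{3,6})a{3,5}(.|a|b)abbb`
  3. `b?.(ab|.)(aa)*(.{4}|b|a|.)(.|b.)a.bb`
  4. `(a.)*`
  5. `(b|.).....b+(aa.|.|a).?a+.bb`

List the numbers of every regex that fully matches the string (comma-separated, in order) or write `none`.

3

1 → no match
2 → no match
3 → match
4 → no match
5 → no match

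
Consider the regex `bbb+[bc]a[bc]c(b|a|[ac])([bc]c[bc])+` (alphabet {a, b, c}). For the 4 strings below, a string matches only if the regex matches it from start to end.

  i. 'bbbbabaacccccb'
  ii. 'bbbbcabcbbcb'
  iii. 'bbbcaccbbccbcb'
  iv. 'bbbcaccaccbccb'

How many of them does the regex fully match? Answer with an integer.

i → no match
ii → match
iii → match
iv → match
Total matched: 3

3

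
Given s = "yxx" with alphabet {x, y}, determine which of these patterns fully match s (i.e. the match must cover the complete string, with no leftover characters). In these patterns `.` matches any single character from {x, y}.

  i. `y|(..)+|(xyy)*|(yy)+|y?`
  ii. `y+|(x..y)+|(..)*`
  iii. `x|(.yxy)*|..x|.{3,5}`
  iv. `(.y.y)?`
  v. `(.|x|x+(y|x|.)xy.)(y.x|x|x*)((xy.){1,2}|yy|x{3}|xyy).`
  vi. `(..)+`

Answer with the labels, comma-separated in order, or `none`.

i → no match
ii → no match
iii → match
iv → no match
v → no match
vi → no match

iii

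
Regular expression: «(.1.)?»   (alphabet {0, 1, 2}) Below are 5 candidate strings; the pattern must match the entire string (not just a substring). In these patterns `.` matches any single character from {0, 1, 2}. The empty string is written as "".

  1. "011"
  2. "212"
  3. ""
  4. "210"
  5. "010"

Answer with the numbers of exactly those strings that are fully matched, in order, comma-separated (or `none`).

1, 2, 3, 4, 5

1 → match
2 → match
3 → match
4 → match
5 → match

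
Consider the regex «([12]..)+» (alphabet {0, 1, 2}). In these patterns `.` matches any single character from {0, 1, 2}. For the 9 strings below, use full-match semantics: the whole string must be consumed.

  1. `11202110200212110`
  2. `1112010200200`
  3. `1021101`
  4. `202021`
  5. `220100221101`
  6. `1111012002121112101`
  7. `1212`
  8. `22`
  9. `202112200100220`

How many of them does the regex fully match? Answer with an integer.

2

1 → no match
2 → no match
3 → no match
4 → no match
5 → match
6 → no match
7 → no match
8 → no match
9 → match
Total matched: 2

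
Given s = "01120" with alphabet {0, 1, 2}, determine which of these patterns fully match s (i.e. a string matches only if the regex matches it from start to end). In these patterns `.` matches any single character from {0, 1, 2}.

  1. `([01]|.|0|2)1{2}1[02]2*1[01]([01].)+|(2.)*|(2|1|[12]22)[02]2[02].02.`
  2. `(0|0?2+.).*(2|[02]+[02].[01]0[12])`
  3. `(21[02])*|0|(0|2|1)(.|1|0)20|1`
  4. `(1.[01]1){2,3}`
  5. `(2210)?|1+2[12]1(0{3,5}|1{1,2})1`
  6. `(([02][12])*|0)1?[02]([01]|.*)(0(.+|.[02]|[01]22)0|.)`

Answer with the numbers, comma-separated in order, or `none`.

6

1 → no match
2 → no match
3 → no match
4 → no match — must start with "1"
5 → no match
6 → match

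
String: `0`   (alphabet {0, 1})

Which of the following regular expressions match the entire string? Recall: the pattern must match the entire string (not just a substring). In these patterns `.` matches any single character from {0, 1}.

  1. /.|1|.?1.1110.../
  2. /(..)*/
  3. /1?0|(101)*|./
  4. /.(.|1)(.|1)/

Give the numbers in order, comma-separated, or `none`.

1, 3

1 → match
2 → no match
3 → match
4 → no match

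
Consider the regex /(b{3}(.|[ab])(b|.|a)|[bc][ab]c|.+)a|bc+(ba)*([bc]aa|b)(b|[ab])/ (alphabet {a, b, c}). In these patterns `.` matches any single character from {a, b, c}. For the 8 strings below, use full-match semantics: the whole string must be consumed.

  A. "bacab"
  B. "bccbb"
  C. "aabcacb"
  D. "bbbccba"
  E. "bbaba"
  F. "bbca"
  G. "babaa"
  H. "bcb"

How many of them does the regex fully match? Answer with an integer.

A → no match
B → match
C → no match
D → match
E → match
F → match
G → match
H → no match
Total matched: 5

5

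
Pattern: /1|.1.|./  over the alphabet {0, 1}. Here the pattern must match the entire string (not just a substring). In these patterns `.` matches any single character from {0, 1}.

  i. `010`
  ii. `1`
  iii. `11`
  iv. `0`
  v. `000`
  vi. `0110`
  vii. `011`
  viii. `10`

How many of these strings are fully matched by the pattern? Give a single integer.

i. `010` → match
ii. `1` → match
iii. `11` → no match
iv. `0` → match
v. `000` → no match
vi. `0110` → no match
vii. `011` → match
viii. `10` → no match
Total matched: 4

4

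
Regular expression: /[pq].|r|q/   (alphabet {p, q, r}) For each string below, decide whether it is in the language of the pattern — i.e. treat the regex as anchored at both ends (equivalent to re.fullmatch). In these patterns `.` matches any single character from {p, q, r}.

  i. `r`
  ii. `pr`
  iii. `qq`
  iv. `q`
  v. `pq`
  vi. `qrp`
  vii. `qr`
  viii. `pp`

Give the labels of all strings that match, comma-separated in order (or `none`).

i → match
ii → match
iii → match
iv → match
v → match
vi → no match
vii → match
viii → match

i, ii, iii, iv, v, vii, viii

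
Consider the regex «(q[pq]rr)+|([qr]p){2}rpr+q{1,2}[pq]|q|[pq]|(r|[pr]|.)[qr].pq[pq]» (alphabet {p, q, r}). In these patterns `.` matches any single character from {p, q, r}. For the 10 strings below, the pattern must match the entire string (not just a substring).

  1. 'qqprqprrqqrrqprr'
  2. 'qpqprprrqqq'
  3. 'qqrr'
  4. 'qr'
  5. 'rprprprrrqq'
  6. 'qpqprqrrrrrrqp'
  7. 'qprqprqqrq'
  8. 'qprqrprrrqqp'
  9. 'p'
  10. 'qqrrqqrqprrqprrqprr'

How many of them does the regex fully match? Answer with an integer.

1 → no match
2 → match
3 → match
4 → no match
5 → match
6 → no match
7 → no match
8 → no match
9 → match
10 → no match
Total matched: 4

4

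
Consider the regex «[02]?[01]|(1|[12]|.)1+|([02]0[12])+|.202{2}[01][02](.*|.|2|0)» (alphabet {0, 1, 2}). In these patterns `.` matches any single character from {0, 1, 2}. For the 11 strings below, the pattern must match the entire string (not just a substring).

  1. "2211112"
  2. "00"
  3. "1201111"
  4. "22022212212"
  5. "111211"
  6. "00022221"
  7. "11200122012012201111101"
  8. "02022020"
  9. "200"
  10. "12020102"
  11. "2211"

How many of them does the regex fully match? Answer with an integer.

1 → no match
2 → match
3 → no match
4 → no match
5 → no match
6 → no match
7 → no match
8 → match
9 → no match
10 → no match
11 → no match
Total matched: 2

2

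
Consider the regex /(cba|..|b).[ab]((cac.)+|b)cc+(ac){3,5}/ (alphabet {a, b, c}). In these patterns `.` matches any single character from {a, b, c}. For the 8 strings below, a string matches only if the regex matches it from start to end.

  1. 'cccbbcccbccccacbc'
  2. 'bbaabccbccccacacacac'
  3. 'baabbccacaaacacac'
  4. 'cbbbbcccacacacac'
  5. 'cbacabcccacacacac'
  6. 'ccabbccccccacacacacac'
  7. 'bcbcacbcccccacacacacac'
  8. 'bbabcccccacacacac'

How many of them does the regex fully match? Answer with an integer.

1 → no match — must end with 'ac'
2 → no match
3 → no match
4 → match
5 → match
6 → match
7 → match
8 → match
Total matched: 5

5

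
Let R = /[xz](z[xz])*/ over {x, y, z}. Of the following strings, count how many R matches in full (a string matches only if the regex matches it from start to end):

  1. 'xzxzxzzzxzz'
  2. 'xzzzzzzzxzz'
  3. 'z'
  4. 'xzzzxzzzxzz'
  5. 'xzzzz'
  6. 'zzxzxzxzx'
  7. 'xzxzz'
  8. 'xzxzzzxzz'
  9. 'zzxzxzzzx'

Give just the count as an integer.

9

1 → match
2 → match
3 → match
4 → match
5 → match
6 → match
7 → match
8 → match
9 → match
Total matched: 9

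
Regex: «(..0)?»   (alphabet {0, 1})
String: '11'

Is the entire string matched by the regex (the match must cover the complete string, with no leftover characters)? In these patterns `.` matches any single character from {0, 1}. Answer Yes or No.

No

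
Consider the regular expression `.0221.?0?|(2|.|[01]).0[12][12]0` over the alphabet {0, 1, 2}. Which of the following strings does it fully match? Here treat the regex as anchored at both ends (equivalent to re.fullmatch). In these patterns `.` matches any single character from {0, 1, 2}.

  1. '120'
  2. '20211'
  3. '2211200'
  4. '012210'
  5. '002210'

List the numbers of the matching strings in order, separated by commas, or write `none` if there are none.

5

1. '120' → no match
2. '20211' → no match
3. '2211200' → no match
4. '012210' → no match
5. '002210' → match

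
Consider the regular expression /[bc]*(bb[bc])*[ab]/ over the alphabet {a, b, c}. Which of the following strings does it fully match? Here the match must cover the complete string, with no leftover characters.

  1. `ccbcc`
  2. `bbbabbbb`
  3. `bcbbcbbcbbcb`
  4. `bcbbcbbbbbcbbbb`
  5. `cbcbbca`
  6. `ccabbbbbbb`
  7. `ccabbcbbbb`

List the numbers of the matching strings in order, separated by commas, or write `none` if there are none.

1 → no match
2 → no match
3 → match
4 → match
5 → match
6 → no match
7 → no match

3, 4, 5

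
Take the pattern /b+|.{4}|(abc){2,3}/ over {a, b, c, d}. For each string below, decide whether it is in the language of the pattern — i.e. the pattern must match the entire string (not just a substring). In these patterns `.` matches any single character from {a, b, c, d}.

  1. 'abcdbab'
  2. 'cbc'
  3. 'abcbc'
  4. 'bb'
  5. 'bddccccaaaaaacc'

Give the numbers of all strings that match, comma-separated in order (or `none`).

4

1. 'abcdbab' → no match
2. 'cbc' → no match
3. 'abcbc' → no match
4. 'bb' → match
5 → no match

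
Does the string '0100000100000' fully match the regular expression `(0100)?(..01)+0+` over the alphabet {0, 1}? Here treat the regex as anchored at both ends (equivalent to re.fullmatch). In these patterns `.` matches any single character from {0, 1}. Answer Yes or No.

Yes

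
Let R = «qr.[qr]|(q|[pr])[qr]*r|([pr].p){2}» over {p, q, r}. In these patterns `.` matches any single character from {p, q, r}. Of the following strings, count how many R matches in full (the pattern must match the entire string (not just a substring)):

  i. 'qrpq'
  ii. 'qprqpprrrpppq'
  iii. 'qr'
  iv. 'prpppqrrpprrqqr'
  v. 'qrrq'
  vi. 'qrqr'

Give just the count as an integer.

i → match
ii → no match
iii → match
iv → no match
v → match
vi → match
Total matched: 4

4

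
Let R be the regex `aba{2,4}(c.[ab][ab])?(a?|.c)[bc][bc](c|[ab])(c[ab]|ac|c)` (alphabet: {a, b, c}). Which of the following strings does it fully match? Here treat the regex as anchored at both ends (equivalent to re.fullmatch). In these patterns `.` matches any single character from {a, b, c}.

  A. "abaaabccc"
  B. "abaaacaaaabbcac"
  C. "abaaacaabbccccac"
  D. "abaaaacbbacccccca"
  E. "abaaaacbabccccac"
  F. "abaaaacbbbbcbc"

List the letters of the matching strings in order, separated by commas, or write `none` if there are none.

A, B, C, D, E, F

A → match
B → match
C → match
D → match
E → match
F → match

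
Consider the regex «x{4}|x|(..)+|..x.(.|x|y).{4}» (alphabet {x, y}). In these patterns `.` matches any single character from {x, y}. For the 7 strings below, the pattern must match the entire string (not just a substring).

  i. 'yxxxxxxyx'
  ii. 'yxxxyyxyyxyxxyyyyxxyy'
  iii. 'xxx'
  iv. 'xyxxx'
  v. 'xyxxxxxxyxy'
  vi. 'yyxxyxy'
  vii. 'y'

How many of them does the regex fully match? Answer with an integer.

1

i → match
ii → no match
iii → no match
iv → no match
v → no match
vi → no match
vii → no match
Total matched: 1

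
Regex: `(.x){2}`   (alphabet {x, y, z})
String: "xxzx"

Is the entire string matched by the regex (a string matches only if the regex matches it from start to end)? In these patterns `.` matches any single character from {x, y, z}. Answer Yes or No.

Yes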